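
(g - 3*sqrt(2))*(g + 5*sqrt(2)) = g^2 + 2*sqrt(2)*g - 30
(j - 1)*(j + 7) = j^2 + 6*j - 7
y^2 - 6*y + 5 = (y - 5)*(y - 1)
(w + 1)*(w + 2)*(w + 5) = w^3 + 8*w^2 + 17*w + 10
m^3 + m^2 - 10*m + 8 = (m - 2)*(m - 1)*(m + 4)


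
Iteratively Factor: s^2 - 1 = (s - 1)*(s + 1)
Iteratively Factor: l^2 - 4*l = (l)*(l - 4)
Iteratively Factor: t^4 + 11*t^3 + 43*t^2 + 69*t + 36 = (t + 1)*(t^3 + 10*t^2 + 33*t + 36) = (t + 1)*(t + 4)*(t^2 + 6*t + 9) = (t + 1)*(t + 3)*(t + 4)*(t + 3)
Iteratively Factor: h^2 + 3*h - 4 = (h - 1)*(h + 4)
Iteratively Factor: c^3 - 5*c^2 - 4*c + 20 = (c - 2)*(c^2 - 3*c - 10) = (c - 2)*(c + 2)*(c - 5)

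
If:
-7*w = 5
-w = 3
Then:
No Solution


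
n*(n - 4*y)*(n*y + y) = n^3*y - 4*n^2*y^2 + n^2*y - 4*n*y^2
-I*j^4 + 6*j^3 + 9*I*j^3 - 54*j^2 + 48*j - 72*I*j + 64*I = (j - 8)*(j + 2*I)*(j + 4*I)*(-I*j + I)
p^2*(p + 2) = p^3 + 2*p^2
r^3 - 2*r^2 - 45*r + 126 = (r - 6)*(r - 3)*(r + 7)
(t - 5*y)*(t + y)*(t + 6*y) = t^3 + 2*t^2*y - 29*t*y^2 - 30*y^3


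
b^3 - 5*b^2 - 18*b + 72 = (b - 6)*(b - 3)*(b + 4)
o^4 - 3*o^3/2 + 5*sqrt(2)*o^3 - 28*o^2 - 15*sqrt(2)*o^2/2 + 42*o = o*(o - 3/2)*(o - 2*sqrt(2))*(o + 7*sqrt(2))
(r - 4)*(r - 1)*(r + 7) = r^3 + 2*r^2 - 31*r + 28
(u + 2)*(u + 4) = u^2 + 6*u + 8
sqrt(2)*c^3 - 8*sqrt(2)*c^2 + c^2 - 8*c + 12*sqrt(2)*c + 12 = (c - 6)*(c - 2)*(sqrt(2)*c + 1)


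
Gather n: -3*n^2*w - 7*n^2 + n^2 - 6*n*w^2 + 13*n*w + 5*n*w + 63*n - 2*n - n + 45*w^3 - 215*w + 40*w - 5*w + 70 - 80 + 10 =n^2*(-3*w - 6) + n*(-6*w^2 + 18*w + 60) + 45*w^3 - 180*w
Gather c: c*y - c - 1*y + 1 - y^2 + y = c*(y - 1) - y^2 + 1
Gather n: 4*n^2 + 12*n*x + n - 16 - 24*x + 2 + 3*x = 4*n^2 + n*(12*x + 1) - 21*x - 14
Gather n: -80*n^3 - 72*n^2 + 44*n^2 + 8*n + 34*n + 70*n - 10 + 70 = -80*n^3 - 28*n^2 + 112*n + 60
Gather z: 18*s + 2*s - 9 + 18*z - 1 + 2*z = 20*s + 20*z - 10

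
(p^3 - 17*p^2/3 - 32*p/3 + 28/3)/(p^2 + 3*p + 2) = (3*p^2 - 23*p + 14)/(3*(p + 1))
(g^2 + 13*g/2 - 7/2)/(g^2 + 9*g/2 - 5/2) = (g + 7)/(g + 5)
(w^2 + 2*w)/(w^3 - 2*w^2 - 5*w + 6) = w/(w^2 - 4*w + 3)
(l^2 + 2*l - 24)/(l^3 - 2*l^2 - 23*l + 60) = (l + 6)/(l^2 + 2*l - 15)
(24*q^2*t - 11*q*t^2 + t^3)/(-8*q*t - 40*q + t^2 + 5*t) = t*(-3*q + t)/(t + 5)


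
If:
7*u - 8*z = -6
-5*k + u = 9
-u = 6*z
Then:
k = -243/125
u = -18/25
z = 3/25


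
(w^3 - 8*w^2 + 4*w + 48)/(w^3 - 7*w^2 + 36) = (w - 4)/(w - 3)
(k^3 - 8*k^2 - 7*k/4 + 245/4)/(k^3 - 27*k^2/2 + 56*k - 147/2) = (k + 5/2)/(k - 3)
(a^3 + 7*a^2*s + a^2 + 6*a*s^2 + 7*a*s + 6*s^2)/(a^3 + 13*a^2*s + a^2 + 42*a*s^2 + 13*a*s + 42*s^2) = (a + s)/(a + 7*s)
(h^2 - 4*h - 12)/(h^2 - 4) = (h - 6)/(h - 2)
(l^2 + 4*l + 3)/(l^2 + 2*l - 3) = (l + 1)/(l - 1)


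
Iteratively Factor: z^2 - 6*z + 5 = (z - 1)*(z - 5)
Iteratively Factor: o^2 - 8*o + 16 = (o - 4)*(o - 4)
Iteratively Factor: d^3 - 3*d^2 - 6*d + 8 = (d + 2)*(d^2 - 5*d + 4) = (d - 4)*(d + 2)*(d - 1)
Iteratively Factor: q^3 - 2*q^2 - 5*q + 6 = (q + 2)*(q^2 - 4*q + 3) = (q - 3)*(q + 2)*(q - 1)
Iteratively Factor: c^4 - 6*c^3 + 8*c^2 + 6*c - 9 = (c - 1)*(c^3 - 5*c^2 + 3*c + 9) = (c - 3)*(c - 1)*(c^2 - 2*c - 3) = (c - 3)^2*(c - 1)*(c + 1)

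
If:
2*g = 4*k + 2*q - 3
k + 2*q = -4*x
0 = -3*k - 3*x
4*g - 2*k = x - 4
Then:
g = -25/26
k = 2/13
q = 3/13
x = -2/13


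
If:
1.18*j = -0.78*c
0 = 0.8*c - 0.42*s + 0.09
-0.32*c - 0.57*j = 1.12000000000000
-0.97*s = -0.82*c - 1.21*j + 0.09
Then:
No Solution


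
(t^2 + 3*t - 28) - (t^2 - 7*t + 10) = 10*t - 38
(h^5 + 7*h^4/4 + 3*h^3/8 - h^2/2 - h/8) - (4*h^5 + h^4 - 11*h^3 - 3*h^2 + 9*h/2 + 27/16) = -3*h^5 + 3*h^4/4 + 91*h^3/8 + 5*h^2/2 - 37*h/8 - 27/16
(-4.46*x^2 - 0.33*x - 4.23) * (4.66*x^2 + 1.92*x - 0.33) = -20.7836*x^4 - 10.101*x^3 - 18.8736*x^2 - 8.0127*x + 1.3959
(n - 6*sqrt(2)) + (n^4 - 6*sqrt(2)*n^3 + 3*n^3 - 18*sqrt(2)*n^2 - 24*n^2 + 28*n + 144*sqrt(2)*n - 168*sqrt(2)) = n^4 - 6*sqrt(2)*n^3 + 3*n^3 - 18*sqrt(2)*n^2 - 24*n^2 + 29*n + 144*sqrt(2)*n - 174*sqrt(2)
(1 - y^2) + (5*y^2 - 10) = 4*y^2 - 9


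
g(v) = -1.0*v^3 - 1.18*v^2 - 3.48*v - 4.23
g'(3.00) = -37.56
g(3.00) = -52.29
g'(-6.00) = -97.32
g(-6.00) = 190.17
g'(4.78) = -83.31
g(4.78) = -157.04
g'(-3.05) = -24.19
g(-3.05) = 23.78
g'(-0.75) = -3.40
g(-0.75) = -1.86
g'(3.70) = -53.28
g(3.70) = -83.91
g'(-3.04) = -24.03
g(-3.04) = 23.54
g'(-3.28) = -28.01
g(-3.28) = 29.78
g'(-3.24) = -27.33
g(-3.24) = 28.67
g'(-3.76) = -37.02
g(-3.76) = 45.33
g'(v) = -3.0*v^2 - 2.36*v - 3.48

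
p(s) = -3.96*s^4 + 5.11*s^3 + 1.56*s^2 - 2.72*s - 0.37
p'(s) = -15.84*s^3 + 15.33*s^2 + 3.12*s - 2.72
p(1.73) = -9.42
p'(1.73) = -33.46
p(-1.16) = -10.26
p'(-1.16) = 39.01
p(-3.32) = -642.26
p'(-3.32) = 735.55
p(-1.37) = -20.81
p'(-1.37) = 62.51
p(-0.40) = 0.54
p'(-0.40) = -0.50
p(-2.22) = -138.74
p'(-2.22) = 239.21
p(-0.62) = 0.11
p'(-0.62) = 5.01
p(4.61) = -1267.66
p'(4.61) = -1214.42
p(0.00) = -0.37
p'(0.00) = -2.72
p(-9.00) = -29556.28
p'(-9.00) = 12758.29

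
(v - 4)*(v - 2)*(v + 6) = v^3 - 28*v + 48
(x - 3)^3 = x^3 - 9*x^2 + 27*x - 27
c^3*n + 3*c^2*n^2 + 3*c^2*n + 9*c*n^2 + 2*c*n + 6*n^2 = (c + 2)*(c + 3*n)*(c*n + n)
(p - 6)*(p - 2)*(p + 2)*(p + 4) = p^4 - 2*p^3 - 28*p^2 + 8*p + 96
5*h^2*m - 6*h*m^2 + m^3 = m*(-5*h + m)*(-h + m)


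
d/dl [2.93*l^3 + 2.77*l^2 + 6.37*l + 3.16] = 8.79*l^2 + 5.54*l + 6.37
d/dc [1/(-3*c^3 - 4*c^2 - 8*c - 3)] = (9*c^2 + 8*c + 8)/(3*c^3 + 4*c^2 + 8*c + 3)^2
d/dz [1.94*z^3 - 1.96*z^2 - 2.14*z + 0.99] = 5.82*z^2 - 3.92*z - 2.14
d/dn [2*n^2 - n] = 4*n - 1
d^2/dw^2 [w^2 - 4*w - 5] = 2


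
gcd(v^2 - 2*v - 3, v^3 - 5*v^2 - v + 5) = v + 1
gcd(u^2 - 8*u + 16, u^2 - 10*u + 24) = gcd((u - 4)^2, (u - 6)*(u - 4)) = u - 4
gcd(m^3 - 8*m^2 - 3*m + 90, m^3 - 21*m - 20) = m - 5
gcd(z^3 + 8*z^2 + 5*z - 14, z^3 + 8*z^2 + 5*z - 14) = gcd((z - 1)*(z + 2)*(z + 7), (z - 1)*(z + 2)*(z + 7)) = z^3 + 8*z^2 + 5*z - 14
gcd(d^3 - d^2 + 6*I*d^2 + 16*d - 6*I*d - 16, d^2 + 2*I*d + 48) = d + 8*I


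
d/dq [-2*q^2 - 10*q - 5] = -4*q - 10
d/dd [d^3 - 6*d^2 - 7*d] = 3*d^2 - 12*d - 7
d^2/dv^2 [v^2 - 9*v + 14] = 2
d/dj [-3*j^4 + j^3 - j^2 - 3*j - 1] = -12*j^3 + 3*j^2 - 2*j - 3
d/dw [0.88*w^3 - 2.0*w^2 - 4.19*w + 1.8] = 2.64*w^2 - 4.0*w - 4.19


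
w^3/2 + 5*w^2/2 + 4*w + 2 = (w/2 + 1)*(w + 1)*(w + 2)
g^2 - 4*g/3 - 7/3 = (g - 7/3)*(g + 1)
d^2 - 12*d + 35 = (d - 7)*(d - 5)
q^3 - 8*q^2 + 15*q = q*(q - 5)*(q - 3)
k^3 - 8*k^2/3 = k^2*(k - 8/3)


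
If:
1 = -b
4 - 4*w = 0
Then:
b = -1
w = 1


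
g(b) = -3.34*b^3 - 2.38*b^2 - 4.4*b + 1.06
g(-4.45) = 267.83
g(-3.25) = 104.88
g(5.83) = -767.32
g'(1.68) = -40.68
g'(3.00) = -108.86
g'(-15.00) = -2187.50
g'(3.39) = -135.69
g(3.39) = -171.33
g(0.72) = -4.59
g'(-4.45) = -181.64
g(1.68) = -28.89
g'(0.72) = -13.02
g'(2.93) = -104.37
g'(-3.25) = -94.77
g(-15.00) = 10804.06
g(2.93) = -116.28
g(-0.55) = 3.32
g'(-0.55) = -4.81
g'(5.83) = -372.72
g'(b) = -10.02*b^2 - 4.76*b - 4.4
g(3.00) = -123.74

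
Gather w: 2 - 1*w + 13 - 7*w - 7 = 8 - 8*w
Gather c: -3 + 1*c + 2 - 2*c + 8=7 - c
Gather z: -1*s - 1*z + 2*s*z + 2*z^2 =-s + 2*z^2 + z*(2*s - 1)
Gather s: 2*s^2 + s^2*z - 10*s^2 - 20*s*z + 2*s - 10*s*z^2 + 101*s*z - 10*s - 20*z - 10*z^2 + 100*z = s^2*(z - 8) + s*(-10*z^2 + 81*z - 8) - 10*z^2 + 80*z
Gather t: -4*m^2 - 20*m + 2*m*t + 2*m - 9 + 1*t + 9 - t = -4*m^2 + 2*m*t - 18*m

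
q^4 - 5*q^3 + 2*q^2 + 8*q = q*(q - 4)*(q - 2)*(q + 1)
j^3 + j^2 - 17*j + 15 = (j - 3)*(j - 1)*(j + 5)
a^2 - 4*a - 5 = (a - 5)*(a + 1)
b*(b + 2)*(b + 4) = b^3 + 6*b^2 + 8*b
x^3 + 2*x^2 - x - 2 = (x - 1)*(x + 1)*(x + 2)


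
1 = 1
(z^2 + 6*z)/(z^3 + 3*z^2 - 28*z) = (z + 6)/(z^2 + 3*z - 28)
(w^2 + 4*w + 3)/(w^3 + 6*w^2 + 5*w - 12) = (w + 1)/(w^2 + 3*w - 4)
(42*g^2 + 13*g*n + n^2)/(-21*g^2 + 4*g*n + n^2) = (-6*g - n)/(3*g - n)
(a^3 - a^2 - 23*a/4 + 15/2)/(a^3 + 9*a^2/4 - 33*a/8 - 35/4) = 2*(2*a - 3)/(4*a + 7)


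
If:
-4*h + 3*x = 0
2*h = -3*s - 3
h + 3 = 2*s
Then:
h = -15/7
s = 3/7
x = -20/7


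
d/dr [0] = 0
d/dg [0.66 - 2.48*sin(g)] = -2.48*cos(g)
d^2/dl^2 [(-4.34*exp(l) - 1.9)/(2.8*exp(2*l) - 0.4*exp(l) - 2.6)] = (-34.0256*exp(4*l) - 64.4448*exp(3*l) - 183.1872*exp(2*l) - 51.1184*exp(l) - 27.3624)*exp(l)/(21.952*exp(6*l) - 9.408*exp(5*l) - 59.808*exp(4*l) + 17.408*exp(3*l) + 55.536*exp(2*l) - 8.112*exp(l) - 17.576)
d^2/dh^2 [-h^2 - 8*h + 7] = -2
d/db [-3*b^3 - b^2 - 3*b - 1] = -9*b^2 - 2*b - 3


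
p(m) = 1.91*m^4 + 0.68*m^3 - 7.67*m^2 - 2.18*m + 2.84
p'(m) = 7.64*m^3 + 2.04*m^2 - 15.34*m - 2.18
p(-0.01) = 2.86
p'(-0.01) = -2.03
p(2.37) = 23.90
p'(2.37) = 74.63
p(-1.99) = 1.40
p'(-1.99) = -23.78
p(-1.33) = -3.45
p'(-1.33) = 3.86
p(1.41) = -6.03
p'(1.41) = 1.66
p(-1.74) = -2.66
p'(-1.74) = -9.56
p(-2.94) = 68.37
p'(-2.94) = -133.60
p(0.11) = 2.51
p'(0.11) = -3.83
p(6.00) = 2335.88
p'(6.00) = 1629.46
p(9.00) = 12389.18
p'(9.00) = 5594.56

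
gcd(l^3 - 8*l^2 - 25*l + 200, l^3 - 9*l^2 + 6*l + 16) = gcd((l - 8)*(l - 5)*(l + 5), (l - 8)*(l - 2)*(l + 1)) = l - 8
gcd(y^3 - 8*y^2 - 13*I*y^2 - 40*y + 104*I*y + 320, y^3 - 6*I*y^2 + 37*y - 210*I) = y - 5*I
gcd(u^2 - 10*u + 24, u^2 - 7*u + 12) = u - 4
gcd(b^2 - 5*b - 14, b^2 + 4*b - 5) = 1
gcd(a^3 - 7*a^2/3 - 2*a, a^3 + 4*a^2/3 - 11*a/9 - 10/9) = a + 2/3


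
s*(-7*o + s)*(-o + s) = 7*o^2*s - 8*o*s^2 + s^3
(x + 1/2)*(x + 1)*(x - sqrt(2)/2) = x^3 - sqrt(2)*x^2/2 + 3*x^2/2 - 3*sqrt(2)*x/4 + x/2 - sqrt(2)/4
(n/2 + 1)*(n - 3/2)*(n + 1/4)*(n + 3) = n^4/2 + 15*n^3/8 - 5*n^2/16 - 75*n/16 - 9/8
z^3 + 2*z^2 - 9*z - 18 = (z - 3)*(z + 2)*(z + 3)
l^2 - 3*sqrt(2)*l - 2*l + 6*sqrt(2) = (l - 2)*(l - 3*sqrt(2))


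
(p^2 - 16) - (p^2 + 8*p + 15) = -8*p - 31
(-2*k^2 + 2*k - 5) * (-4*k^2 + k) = 8*k^4 - 10*k^3 + 22*k^2 - 5*k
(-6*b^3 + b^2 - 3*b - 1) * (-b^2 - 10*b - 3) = 6*b^5 + 59*b^4 + 11*b^3 + 28*b^2 + 19*b + 3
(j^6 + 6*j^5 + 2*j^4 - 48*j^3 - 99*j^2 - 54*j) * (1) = j^6 + 6*j^5 + 2*j^4 - 48*j^3 - 99*j^2 - 54*j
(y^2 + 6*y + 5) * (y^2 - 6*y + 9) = y^4 - 22*y^2 + 24*y + 45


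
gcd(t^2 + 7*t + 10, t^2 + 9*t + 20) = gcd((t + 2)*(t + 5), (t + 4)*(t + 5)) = t + 5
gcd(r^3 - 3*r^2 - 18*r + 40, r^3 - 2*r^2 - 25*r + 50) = r^2 - 7*r + 10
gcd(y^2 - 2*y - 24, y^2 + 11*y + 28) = y + 4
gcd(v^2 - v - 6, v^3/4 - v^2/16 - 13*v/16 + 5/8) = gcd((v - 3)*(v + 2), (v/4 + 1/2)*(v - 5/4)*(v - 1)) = v + 2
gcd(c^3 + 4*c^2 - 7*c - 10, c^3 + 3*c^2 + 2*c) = c + 1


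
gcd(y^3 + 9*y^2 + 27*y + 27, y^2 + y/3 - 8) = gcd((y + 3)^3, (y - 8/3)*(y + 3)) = y + 3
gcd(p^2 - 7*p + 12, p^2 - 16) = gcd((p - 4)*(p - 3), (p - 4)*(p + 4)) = p - 4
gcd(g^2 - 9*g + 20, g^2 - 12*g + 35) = g - 5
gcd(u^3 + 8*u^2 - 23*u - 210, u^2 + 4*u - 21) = u + 7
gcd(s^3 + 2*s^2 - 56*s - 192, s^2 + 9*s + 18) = s + 6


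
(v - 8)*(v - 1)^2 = v^3 - 10*v^2 + 17*v - 8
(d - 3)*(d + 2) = d^2 - d - 6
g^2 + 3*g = g*(g + 3)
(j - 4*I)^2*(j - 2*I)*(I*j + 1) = I*j^4 + 11*j^3 - 42*I*j^2 - 64*j + 32*I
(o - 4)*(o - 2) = o^2 - 6*o + 8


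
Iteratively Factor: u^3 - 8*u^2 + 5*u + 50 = (u + 2)*(u^2 - 10*u + 25) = (u - 5)*(u + 2)*(u - 5)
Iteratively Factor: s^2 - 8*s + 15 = (s - 3)*(s - 5)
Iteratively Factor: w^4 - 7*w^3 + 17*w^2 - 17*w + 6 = (w - 3)*(w^3 - 4*w^2 + 5*w - 2) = (w - 3)*(w - 1)*(w^2 - 3*w + 2) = (w - 3)*(w - 2)*(w - 1)*(w - 1)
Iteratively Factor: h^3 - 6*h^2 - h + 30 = (h + 2)*(h^2 - 8*h + 15) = (h - 5)*(h + 2)*(h - 3)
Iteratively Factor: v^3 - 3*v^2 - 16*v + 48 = (v + 4)*(v^2 - 7*v + 12) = (v - 3)*(v + 4)*(v - 4)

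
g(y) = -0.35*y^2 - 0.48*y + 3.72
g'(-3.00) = 1.62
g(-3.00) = 2.01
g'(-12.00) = 7.92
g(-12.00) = -40.92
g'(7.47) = -5.71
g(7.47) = -19.40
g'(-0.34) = -0.24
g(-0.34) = 3.84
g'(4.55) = -3.66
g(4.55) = -5.71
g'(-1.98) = 0.91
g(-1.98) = 3.30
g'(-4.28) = 2.52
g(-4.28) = -0.64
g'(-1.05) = 0.26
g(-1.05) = 3.84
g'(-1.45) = 0.54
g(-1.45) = 3.68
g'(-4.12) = 2.40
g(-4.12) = -0.24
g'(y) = -0.7*y - 0.48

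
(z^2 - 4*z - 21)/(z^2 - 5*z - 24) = (z - 7)/(z - 8)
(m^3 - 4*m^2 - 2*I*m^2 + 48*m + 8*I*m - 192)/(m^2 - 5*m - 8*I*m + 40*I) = (m^2 + m*(-4 + 6*I) - 24*I)/(m - 5)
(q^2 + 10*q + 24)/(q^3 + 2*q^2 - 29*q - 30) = (q + 4)/(q^2 - 4*q - 5)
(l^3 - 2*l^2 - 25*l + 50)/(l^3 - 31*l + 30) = (l^2 + 3*l - 10)/(l^2 + 5*l - 6)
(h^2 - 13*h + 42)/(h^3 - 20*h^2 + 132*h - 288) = (h - 7)/(h^2 - 14*h + 48)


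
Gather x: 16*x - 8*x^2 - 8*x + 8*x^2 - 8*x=0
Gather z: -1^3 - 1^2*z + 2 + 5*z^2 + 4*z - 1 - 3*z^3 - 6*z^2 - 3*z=-3*z^3 - z^2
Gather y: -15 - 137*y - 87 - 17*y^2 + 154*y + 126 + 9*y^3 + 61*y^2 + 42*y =9*y^3 + 44*y^2 + 59*y + 24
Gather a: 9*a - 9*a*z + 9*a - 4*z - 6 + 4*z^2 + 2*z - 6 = a*(18 - 9*z) + 4*z^2 - 2*z - 12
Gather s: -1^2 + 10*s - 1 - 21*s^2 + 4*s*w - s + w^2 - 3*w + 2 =-21*s^2 + s*(4*w + 9) + w^2 - 3*w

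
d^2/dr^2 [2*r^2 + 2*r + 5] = 4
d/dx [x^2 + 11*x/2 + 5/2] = 2*x + 11/2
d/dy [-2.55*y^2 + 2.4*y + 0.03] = 2.4 - 5.1*y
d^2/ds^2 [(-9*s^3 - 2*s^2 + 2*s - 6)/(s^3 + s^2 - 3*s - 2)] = 2*(7*s^6 - 75*s^5 - 156*s^4 - 173*s^3 - 114*s^2 - 78*s - 86)/(s^9 + 3*s^8 - 6*s^7 - 23*s^6 + 6*s^5 + 57*s^4 + 21*s^3 - 42*s^2 - 36*s - 8)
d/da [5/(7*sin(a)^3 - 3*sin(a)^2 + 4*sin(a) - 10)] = 5*(-21*sin(a)^2 + 6*sin(a) - 4)*cos(a)/(7*sin(a)^3 - 3*sin(a)^2 + 4*sin(a) - 10)^2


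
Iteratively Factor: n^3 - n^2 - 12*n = (n + 3)*(n^2 - 4*n) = (n - 4)*(n + 3)*(n)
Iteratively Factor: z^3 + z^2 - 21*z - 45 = (z + 3)*(z^2 - 2*z - 15) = (z + 3)^2*(z - 5)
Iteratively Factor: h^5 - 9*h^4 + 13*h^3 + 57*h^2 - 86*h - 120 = (h - 5)*(h^4 - 4*h^3 - 7*h^2 + 22*h + 24) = (h - 5)*(h - 4)*(h^3 - 7*h - 6) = (h - 5)*(h - 4)*(h + 2)*(h^2 - 2*h - 3) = (h - 5)*(h - 4)*(h + 1)*(h + 2)*(h - 3)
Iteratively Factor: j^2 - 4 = (j + 2)*(j - 2)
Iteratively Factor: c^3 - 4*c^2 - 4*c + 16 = (c - 4)*(c^2 - 4) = (c - 4)*(c + 2)*(c - 2)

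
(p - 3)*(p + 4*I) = p^2 - 3*p + 4*I*p - 12*I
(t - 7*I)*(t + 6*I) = t^2 - I*t + 42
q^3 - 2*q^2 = q^2*(q - 2)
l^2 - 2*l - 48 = (l - 8)*(l + 6)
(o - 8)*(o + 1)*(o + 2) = o^3 - 5*o^2 - 22*o - 16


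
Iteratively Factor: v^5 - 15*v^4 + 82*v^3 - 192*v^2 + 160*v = (v - 4)*(v^4 - 11*v^3 + 38*v^2 - 40*v) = (v - 4)^2*(v^3 - 7*v^2 + 10*v) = (v - 4)^2*(v - 2)*(v^2 - 5*v) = (v - 5)*(v - 4)^2*(v - 2)*(v)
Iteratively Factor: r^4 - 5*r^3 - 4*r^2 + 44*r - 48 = (r + 3)*(r^3 - 8*r^2 + 20*r - 16) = (r - 4)*(r + 3)*(r^2 - 4*r + 4) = (r - 4)*(r - 2)*(r + 3)*(r - 2)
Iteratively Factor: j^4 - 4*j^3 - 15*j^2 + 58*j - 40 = (j - 5)*(j^3 + j^2 - 10*j + 8) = (j - 5)*(j - 1)*(j^2 + 2*j - 8) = (j - 5)*(j - 2)*(j - 1)*(j + 4)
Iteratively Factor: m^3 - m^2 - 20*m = (m + 4)*(m^2 - 5*m) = m*(m + 4)*(m - 5)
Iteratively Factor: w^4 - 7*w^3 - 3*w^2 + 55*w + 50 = (w - 5)*(w^3 - 2*w^2 - 13*w - 10) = (w - 5)*(w + 1)*(w^2 - 3*w - 10) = (w - 5)^2*(w + 1)*(w + 2)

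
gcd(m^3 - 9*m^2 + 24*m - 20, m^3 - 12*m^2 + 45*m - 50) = m^2 - 7*m + 10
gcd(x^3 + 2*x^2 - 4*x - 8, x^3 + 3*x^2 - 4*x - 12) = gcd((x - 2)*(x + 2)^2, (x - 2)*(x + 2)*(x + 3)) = x^2 - 4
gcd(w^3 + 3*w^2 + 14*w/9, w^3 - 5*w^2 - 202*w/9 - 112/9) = w^2 + 3*w + 14/9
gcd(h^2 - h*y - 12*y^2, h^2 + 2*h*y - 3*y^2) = h + 3*y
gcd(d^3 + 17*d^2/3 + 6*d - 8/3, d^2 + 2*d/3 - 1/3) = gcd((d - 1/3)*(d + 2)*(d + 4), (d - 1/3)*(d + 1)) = d - 1/3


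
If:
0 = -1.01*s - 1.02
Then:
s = -1.01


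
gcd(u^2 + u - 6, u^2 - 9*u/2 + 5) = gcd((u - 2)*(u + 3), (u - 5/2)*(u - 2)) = u - 2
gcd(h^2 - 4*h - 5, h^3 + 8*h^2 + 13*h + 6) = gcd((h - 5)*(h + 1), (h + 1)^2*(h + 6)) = h + 1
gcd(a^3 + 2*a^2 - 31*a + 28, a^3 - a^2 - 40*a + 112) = a^2 + 3*a - 28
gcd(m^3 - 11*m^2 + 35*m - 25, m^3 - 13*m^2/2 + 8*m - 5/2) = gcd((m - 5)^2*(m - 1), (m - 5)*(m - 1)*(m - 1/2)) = m^2 - 6*m + 5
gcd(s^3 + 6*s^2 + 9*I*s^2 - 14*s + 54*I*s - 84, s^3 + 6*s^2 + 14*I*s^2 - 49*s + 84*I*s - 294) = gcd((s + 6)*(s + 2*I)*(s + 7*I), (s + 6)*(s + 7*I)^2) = s^2 + s*(6 + 7*I) + 42*I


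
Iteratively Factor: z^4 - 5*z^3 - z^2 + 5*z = (z - 1)*(z^3 - 4*z^2 - 5*z) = (z - 1)*(z + 1)*(z^2 - 5*z) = z*(z - 1)*(z + 1)*(z - 5)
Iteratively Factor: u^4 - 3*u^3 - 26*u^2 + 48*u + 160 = (u + 2)*(u^3 - 5*u^2 - 16*u + 80) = (u + 2)*(u + 4)*(u^2 - 9*u + 20) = (u - 4)*(u + 2)*(u + 4)*(u - 5)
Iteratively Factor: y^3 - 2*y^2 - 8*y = (y + 2)*(y^2 - 4*y) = (y - 4)*(y + 2)*(y)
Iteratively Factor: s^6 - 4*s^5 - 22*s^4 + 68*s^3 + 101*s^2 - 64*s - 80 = (s - 1)*(s^5 - 3*s^4 - 25*s^3 + 43*s^2 + 144*s + 80) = (s - 1)*(s + 1)*(s^4 - 4*s^3 - 21*s^2 + 64*s + 80) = (s - 1)*(s + 1)*(s + 4)*(s^3 - 8*s^2 + 11*s + 20) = (s - 1)*(s + 1)^2*(s + 4)*(s^2 - 9*s + 20) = (s - 4)*(s - 1)*(s + 1)^2*(s + 4)*(s - 5)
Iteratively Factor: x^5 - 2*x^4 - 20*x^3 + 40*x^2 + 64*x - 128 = (x + 2)*(x^4 - 4*x^3 - 12*x^2 + 64*x - 64) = (x - 4)*(x + 2)*(x^3 - 12*x + 16) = (x - 4)*(x - 2)*(x + 2)*(x^2 + 2*x - 8) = (x - 4)*(x - 2)*(x + 2)*(x + 4)*(x - 2)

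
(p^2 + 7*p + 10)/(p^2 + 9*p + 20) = (p + 2)/(p + 4)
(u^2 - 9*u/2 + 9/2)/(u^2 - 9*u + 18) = (u - 3/2)/(u - 6)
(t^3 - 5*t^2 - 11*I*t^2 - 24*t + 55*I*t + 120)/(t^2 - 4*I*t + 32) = (t^2 - t*(5 + 3*I) + 15*I)/(t + 4*I)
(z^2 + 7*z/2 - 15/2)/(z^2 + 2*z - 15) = (z - 3/2)/(z - 3)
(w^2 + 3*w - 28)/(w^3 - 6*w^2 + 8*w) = (w + 7)/(w*(w - 2))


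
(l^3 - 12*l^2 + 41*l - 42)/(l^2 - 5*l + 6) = l - 7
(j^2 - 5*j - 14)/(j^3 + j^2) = (j^2 - 5*j - 14)/(j^2*(j + 1))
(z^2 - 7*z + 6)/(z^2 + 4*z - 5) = (z - 6)/(z + 5)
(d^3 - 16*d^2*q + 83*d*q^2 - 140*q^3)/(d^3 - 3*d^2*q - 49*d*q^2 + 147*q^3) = (-d^2 + 9*d*q - 20*q^2)/(-d^2 - 4*d*q + 21*q^2)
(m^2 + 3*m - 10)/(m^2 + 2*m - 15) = (m - 2)/(m - 3)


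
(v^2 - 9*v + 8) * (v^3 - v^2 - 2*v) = v^5 - 10*v^4 + 15*v^3 + 10*v^2 - 16*v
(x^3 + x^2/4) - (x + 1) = x^3 + x^2/4 - x - 1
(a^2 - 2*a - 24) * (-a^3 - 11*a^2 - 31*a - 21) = -a^5 - 9*a^4 + 15*a^3 + 305*a^2 + 786*a + 504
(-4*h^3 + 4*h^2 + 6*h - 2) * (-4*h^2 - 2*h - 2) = 16*h^5 - 8*h^4 - 24*h^3 - 12*h^2 - 8*h + 4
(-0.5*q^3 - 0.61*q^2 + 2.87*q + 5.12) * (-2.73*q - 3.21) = 1.365*q^4 + 3.2703*q^3 - 5.877*q^2 - 23.1903*q - 16.4352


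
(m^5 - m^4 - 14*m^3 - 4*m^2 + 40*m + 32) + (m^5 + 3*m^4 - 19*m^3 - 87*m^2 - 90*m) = 2*m^5 + 2*m^4 - 33*m^3 - 91*m^2 - 50*m + 32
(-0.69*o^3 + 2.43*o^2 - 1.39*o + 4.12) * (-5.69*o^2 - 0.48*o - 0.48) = 3.9261*o^5 - 13.4955*o^4 + 7.0739*o^3 - 23.942*o^2 - 1.3104*o - 1.9776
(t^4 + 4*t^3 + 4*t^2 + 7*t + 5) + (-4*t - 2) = t^4 + 4*t^3 + 4*t^2 + 3*t + 3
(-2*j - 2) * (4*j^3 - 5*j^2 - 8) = -8*j^4 + 2*j^3 + 10*j^2 + 16*j + 16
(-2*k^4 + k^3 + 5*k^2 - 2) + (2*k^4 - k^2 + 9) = k^3 + 4*k^2 + 7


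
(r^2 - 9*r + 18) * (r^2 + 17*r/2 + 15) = r^4 - r^3/2 - 87*r^2/2 + 18*r + 270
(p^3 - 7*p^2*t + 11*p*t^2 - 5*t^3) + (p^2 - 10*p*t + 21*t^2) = p^3 - 7*p^2*t + p^2 + 11*p*t^2 - 10*p*t - 5*t^3 + 21*t^2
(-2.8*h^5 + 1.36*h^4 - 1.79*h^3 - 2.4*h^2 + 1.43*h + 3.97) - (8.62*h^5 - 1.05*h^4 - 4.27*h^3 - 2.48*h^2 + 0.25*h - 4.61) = -11.42*h^5 + 2.41*h^4 + 2.48*h^3 + 0.0800000000000001*h^2 + 1.18*h + 8.58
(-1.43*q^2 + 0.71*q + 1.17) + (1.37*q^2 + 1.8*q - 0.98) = -0.0599999999999998*q^2 + 2.51*q + 0.19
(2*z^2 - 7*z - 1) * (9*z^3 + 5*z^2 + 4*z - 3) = 18*z^5 - 53*z^4 - 36*z^3 - 39*z^2 + 17*z + 3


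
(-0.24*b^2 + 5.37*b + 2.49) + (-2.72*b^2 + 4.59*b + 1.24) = -2.96*b^2 + 9.96*b + 3.73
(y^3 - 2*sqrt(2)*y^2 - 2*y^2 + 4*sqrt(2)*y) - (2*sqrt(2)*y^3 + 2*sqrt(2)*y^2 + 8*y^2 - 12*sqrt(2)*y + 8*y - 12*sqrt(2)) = -2*sqrt(2)*y^3 + y^3 - 10*y^2 - 4*sqrt(2)*y^2 - 8*y + 16*sqrt(2)*y + 12*sqrt(2)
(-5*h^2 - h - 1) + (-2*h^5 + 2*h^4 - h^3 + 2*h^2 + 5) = -2*h^5 + 2*h^4 - h^3 - 3*h^2 - h + 4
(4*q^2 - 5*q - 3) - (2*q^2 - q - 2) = 2*q^2 - 4*q - 1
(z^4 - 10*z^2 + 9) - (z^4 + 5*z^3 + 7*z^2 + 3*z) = -5*z^3 - 17*z^2 - 3*z + 9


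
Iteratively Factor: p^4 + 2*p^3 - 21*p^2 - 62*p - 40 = (p + 1)*(p^3 + p^2 - 22*p - 40) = (p + 1)*(p + 2)*(p^2 - p - 20) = (p + 1)*(p + 2)*(p + 4)*(p - 5)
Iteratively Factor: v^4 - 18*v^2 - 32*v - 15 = (v + 1)*(v^3 - v^2 - 17*v - 15) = (v + 1)*(v + 3)*(v^2 - 4*v - 5) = (v - 5)*(v + 1)*(v + 3)*(v + 1)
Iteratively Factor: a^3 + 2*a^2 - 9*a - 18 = (a + 3)*(a^2 - a - 6) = (a + 2)*(a + 3)*(a - 3)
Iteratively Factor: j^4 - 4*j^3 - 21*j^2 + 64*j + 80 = (j + 4)*(j^3 - 8*j^2 + 11*j + 20) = (j - 4)*(j + 4)*(j^2 - 4*j - 5) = (j - 5)*(j - 4)*(j + 4)*(j + 1)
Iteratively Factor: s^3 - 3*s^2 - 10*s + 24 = (s - 4)*(s^2 + s - 6) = (s - 4)*(s - 2)*(s + 3)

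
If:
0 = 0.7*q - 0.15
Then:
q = 0.21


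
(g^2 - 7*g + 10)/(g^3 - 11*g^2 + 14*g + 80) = (g - 2)/(g^2 - 6*g - 16)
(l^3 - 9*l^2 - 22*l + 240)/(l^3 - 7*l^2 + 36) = (l^2 - 3*l - 40)/(l^2 - l - 6)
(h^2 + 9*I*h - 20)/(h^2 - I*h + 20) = (h + 5*I)/(h - 5*I)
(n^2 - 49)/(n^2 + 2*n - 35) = (n - 7)/(n - 5)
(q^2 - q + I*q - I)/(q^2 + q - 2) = (q + I)/(q + 2)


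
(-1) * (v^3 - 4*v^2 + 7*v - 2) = -v^3 + 4*v^2 - 7*v + 2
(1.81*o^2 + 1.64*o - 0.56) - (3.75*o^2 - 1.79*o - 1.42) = -1.94*o^2 + 3.43*o + 0.86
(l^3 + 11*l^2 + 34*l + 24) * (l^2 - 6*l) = l^5 + 5*l^4 - 32*l^3 - 180*l^2 - 144*l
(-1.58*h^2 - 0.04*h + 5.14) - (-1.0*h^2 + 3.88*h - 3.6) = -0.58*h^2 - 3.92*h + 8.74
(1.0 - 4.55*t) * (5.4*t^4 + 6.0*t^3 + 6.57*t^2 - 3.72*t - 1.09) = -24.57*t^5 - 21.9*t^4 - 23.8935*t^3 + 23.496*t^2 + 1.2395*t - 1.09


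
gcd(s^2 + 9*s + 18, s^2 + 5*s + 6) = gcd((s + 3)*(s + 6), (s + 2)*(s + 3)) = s + 3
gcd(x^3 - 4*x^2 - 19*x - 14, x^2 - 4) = x + 2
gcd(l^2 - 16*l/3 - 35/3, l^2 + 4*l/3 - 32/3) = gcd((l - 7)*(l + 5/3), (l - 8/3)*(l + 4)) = 1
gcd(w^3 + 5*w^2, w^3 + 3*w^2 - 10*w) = w^2 + 5*w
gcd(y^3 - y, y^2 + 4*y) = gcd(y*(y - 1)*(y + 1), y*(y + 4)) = y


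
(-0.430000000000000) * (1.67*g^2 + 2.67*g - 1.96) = -0.7181*g^2 - 1.1481*g + 0.8428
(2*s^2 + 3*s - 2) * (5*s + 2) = 10*s^3 + 19*s^2 - 4*s - 4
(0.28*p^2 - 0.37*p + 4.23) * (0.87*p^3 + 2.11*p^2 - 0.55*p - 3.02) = 0.2436*p^5 + 0.2689*p^4 + 2.7454*p^3 + 8.2832*p^2 - 1.2091*p - 12.7746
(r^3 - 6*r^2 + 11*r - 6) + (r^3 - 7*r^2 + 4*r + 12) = 2*r^3 - 13*r^2 + 15*r + 6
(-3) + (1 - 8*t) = -8*t - 2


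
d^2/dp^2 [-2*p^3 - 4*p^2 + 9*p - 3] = -12*p - 8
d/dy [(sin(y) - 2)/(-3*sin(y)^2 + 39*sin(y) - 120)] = (sin(y)^2 - 4*sin(y) - 14)*cos(y)/(3*(sin(y)^2 - 13*sin(y) + 40)^2)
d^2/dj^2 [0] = 0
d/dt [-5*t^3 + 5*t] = 5 - 15*t^2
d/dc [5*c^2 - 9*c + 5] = 10*c - 9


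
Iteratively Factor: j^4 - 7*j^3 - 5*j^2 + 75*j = (j - 5)*(j^3 - 2*j^2 - 15*j) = (j - 5)*(j + 3)*(j^2 - 5*j) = j*(j - 5)*(j + 3)*(j - 5)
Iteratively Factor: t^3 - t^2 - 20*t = (t)*(t^2 - t - 20) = t*(t - 5)*(t + 4)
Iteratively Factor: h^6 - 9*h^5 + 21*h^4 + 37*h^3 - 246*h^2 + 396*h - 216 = (h - 2)*(h^5 - 7*h^4 + 7*h^3 + 51*h^2 - 144*h + 108) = (h - 2)^2*(h^4 - 5*h^3 - 3*h^2 + 45*h - 54) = (h - 2)^3*(h^3 - 3*h^2 - 9*h + 27) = (h - 2)^3*(h + 3)*(h^2 - 6*h + 9) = (h - 3)*(h - 2)^3*(h + 3)*(h - 3)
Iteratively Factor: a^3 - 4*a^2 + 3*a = (a - 3)*(a^2 - a) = (a - 3)*(a - 1)*(a)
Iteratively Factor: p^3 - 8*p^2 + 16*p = (p)*(p^2 - 8*p + 16) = p*(p - 4)*(p - 4)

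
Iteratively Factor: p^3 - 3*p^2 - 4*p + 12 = (p - 2)*(p^2 - p - 6) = (p - 2)*(p + 2)*(p - 3)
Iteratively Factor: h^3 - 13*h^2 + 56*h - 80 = (h - 5)*(h^2 - 8*h + 16) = (h - 5)*(h - 4)*(h - 4)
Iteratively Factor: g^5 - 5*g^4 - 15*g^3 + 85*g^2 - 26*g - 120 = (g - 3)*(g^4 - 2*g^3 - 21*g^2 + 22*g + 40) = (g - 3)*(g + 1)*(g^3 - 3*g^2 - 18*g + 40) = (g - 3)*(g - 2)*(g + 1)*(g^2 - g - 20) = (g - 5)*(g - 3)*(g - 2)*(g + 1)*(g + 4)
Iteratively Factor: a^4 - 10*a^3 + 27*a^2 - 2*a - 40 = (a - 4)*(a^3 - 6*a^2 + 3*a + 10) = (a - 5)*(a - 4)*(a^2 - a - 2) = (a - 5)*(a - 4)*(a + 1)*(a - 2)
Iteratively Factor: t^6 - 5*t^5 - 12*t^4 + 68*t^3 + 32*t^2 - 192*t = (t - 4)*(t^5 - t^4 - 16*t^3 + 4*t^2 + 48*t) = (t - 4)*(t + 2)*(t^4 - 3*t^3 - 10*t^2 + 24*t) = t*(t - 4)*(t + 2)*(t^3 - 3*t^2 - 10*t + 24) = t*(t - 4)^2*(t + 2)*(t^2 + t - 6) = t*(t - 4)^2*(t - 2)*(t + 2)*(t + 3)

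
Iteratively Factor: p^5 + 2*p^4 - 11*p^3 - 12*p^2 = (p + 1)*(p^4 + p^3 - 12*p^2) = (p + 1)*(p + 4)*(p^3 - 3*p^2) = p*(p + 1)*(p + 4)*(p^2 - 3*p) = p*(p - 3)*(p + 1)*(p + 4)*(p)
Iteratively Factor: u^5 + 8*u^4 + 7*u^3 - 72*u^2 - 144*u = (u + 4)*(u^4 + 4*u^3 - 9*u^2 - 36*u) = (u + 4)^2*(u^3 - 9*u) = u*(u + 4)^2*(u^2 - 9) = u*(u - 3)*(u + 4)^2*(u + 3)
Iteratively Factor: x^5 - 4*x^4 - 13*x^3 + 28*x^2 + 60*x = (x + 2)*(x^4 - 6*x^3 - x^2 + 30*x) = (x - 5)*(x + 2)*(x^3 - x^2 - 6*x) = x*(x - 5)*(x + 2)*(x^2 - x - 6) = x*(x - 5)*(x + 2)^2*(x - 3)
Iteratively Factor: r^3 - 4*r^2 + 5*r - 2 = (r - 1)*(r^2 - 3*r + 2) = (r - 2)*(r - 1)*(r - 1)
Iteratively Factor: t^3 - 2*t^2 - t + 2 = (t - 1)*(t^2 - t - 2) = (t - 2)*(t - 1)*(t + 1)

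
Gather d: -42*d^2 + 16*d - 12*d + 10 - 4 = -42*d^2 + 4*d + 6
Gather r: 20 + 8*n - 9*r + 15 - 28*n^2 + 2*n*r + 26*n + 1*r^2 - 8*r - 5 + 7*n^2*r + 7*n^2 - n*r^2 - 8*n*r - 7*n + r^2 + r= -21*n^2 + 27*n + r^2*(2 - n) + r*(7*n^2 - 6*n - 16) + 30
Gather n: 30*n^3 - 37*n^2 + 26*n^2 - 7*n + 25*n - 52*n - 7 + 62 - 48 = 30*n^3 - 11*n^2 - 34*n + 7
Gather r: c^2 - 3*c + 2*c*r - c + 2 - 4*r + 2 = c^2 - 4*c + r*(2*c - 4) + 4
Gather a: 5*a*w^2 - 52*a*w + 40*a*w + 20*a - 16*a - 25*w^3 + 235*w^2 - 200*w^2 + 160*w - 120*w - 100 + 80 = a*(5*w^2 - 12*w + 4) - 25*w^3 + 35*w^2 + 40*w - 20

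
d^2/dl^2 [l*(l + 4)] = 2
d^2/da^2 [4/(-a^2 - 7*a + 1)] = 8*(a^2 + 7*a - (2*a + 7)^2 - 1)/(a^2 + 7*a - 1)^3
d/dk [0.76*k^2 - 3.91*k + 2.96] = 1.52*k - 3.91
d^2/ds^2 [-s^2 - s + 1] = -2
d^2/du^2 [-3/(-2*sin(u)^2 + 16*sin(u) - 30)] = 3*(-2*sin(u)^4 + 12*sin(u)^3 + sin(u)^2 - 84*sin(u) + 49)/(sin(u)^2 - 8*sin(u) + 15)^3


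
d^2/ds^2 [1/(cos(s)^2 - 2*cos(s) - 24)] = (8*sin(s)^4 - 204*sin(s)^2 - 81*cos(s) - 3*cos(3*s) + 84)/(2*(sin(s)^2 + 2*cos(s) + 23)^3)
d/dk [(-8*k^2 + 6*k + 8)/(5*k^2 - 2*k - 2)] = 2*(-7*k^2 - 24*k + 2)/(25*k^4 - 20*k^3 - 16*k^2 + 8*k + 4)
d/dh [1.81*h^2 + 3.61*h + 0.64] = 3.62*h + 3.61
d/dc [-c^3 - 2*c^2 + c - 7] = -3*c^2 - 4*c + 1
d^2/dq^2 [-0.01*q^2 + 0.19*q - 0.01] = -0.0200000000000000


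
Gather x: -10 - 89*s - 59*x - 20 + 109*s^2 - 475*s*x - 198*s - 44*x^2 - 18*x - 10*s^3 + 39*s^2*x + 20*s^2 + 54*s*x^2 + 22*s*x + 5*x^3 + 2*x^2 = -10*s^3 + 129*s^2 - 287*s + 5*x^3 + x^2*(54*s - 42) + x*(39*s^2 - 453*s - 77) - 30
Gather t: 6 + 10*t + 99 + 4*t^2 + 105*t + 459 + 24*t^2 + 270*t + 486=28*t^2 + 385*t + 1050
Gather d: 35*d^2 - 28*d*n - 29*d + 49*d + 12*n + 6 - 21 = 35*d^2 + d*(20 - 28*n) + 12*n - 15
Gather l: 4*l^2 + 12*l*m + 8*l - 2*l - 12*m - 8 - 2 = 4*l^2 + l*(12*m + 6) - 12*m - 10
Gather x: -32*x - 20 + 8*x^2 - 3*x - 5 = 8*x^2 - 35*x - 25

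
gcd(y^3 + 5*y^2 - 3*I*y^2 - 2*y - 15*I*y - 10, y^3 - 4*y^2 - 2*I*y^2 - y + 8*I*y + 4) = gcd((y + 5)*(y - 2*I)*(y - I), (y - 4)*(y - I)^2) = y - I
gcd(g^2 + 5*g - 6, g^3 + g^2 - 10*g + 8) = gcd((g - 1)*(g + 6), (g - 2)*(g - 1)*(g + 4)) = g - 1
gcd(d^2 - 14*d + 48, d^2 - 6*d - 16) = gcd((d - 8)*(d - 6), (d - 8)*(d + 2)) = d - 8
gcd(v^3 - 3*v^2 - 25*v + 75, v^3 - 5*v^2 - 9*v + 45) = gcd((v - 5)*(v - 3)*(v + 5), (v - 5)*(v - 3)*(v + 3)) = v^2 - 8*v + 15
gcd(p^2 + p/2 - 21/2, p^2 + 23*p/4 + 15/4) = 1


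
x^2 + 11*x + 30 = (x + 5)*(x + 6)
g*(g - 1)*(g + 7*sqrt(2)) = g^3 - g^2 + 7*sqrt(2)*g^2 - 7*sqrt(2)*g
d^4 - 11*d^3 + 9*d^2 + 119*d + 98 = (d - 7)^2*(d + 1)*(d + 2)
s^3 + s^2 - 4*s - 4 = (s - 2)*(s + 1)*(s + 2)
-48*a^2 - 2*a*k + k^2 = (-8*a + k)*(6*a + k)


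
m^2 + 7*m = m*(m + 7)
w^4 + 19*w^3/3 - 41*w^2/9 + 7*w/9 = w*(w - 1/3)^2*(w + 7)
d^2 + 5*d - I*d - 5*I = (d + 5)*(d - I)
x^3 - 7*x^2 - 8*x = x*(x - 8)*(x + 1)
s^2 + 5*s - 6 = (s - 1)*(s + 6)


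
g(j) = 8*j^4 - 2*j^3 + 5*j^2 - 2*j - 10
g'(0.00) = -2.00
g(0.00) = -10.00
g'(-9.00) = -23906.00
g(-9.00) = 54359.00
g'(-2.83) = -803.64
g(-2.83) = 594.17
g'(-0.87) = -36.31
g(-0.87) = 1.42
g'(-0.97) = -46.55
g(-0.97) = 5.55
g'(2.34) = 398.56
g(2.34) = 226.93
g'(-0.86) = -35.39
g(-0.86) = 1.07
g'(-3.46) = -1433.93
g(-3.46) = 1286.18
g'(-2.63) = -651.93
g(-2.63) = 448.98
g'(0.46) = 4.45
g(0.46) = -9.70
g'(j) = 32*j^3 - 6*j^2 + 10*j - 2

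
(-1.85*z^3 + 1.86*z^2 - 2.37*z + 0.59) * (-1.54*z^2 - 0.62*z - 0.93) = 2.849*z^5 - 1.7174*z^4 + 4.2171*z^3 - 1.169*z^2 + 1.8383*z - 0.5487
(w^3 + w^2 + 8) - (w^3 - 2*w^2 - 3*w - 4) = 3*w^2 + 3*w + 12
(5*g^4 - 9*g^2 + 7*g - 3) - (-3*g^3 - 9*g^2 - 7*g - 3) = 5*g^4 + 3*g^3 + 14*g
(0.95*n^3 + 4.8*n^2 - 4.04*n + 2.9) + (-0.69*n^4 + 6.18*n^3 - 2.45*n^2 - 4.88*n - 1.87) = -0.69*n^4 + 7.13*n^3 + 2.35*n^2 - 8.92*n + 1.03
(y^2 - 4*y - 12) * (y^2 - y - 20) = y^4 - 5*y^3 - 28*y^2 + 92*y + 240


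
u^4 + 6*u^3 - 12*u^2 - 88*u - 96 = (u - 4)*(u + 2)^2*(u + 6)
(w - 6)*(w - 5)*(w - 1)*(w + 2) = w^4 - 10*w^3 + 17*w^2 + 52*w - 60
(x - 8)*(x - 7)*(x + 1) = x^3 - 14*x^2 + 41*x + 56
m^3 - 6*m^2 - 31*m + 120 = (m - 8)*(m - 3)*(m + 5)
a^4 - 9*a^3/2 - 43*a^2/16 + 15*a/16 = a*(a - 5)*(a - 1/4)*(a + 3/4)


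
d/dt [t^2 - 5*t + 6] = 2*t - 5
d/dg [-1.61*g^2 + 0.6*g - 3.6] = 0.6 - 3.22*g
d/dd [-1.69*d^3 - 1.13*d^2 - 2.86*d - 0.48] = -5.07*d^2 - 2.26*d - 2.86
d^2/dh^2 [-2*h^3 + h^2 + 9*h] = 2 - 12*h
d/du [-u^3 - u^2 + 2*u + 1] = -3*u^2 - 2*u + 2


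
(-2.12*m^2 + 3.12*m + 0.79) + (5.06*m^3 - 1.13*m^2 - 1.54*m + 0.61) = 5.06*m^3 - 3.25*m^2 + 1.58*m + 1.4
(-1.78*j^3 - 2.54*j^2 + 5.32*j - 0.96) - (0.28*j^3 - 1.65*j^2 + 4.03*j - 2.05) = -2.06*j^3 - 0.89*j^2 + 1.29*j + 1.09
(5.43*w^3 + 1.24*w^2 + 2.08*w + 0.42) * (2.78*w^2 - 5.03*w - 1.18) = 15.0954*w^5 - 23.8657*w^4 - 6.8622*w^3 - 10.758*w^2 - 4.567*w - 0.4956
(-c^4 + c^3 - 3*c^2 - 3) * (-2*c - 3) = 2*c^5 + c^4 + 3*c^3 + 9*c^2 + 6*c + 9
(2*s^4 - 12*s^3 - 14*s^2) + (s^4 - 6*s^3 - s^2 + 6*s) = 3*s^4 - 18*s^3 - 15*s^2 + 6*s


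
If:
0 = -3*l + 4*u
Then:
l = 4*u/3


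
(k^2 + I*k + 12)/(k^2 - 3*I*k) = (k + 4*I)/k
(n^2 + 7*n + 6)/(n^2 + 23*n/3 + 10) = 3*(n + 1)/(3*n + 5)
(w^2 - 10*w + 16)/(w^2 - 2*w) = (w - 8)/w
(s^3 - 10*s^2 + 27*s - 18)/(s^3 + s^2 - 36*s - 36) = (s^2 - 4*s + 3)/(s^2 + 7*s + 6)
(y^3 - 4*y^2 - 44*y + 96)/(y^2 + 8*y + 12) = (y^2 - 10*y + 16)/(y + 2)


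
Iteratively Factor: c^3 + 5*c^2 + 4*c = (c)*(c^2 + 5*c + 4) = c*(c + 4)*(c + 1)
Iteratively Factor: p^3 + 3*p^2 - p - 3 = (p + 1)*(p^2 + 2*p - 3) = (p + 1)*(p + 3)*(p - 1)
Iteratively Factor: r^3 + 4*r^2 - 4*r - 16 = (r + 2)*(r^2 + 2*r - 8) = (r + 2)*(r + 4)*(r - 2)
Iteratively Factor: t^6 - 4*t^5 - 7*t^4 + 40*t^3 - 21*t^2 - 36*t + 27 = (t + 3)*(t^5 - 7*t^4 + 14*t^3 - 2*t^2 - 15*t + 9) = (t - 1)*(t + 3)*(t^4 - 6*t^3 + 8*t^2 + 6*t - 9) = (t - 3)*(t - 1)*(t + 3)*(t^3 - 3*t^2 - t + 3) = (t - 3)^2*(t - 1)*(t + 3)*(t^2 - 1) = (t - 3)^2*(t - 1)*(t + 1)*(t + 3)*(t - 1)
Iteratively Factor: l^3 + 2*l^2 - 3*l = (l)*(l^2 + 2*l - 3) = l*(l + 3)*(l - 1)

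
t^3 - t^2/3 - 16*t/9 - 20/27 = (t - 5/3)*(t + 2/3)^2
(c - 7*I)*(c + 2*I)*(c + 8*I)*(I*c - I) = I*c^4 - 3*c^3 - I*c^3 + 3*c^2 + 54*I*c^2 - 112*c - 54*I*c + 112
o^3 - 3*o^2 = o^2*(o - 3)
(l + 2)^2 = l^2 + 4*l + 4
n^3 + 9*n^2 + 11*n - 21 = (n - 1)*(n + 3)*(n + 7)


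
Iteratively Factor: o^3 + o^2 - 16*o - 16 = (o + 4)*(o^2 - 3*o - 4) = (o - 4)*(o + 4)*(o + 1)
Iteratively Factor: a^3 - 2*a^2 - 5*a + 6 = (a - 3)*(a^2 + a - 2) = (a - 3)*(a + 2)*(a - 1)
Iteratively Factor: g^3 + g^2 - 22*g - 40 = (g + 4)*(g^2 - 3*g - 10) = (g - 5)*(g + 4)*(g + 2)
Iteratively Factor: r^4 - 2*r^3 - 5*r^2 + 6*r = (r + 2)*(r^3 - 4*r^2 + 3*r) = (r - 3)*(r + 2)*(r^2 - r) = (r - 3)*(r - 1)*(r + 2)*(r)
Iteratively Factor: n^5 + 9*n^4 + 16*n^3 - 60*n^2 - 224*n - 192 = (n + 2)*(n^4 + 7*n^3 + 2*n^2 - 64*n - 96) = (n + 2)*(n + 4)*(n^3 + 3*n^2 - 10*n - 24) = (n + 2)^2*(n + 4)*(n^2 + n - 12) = (n - 3)*(n + 2)^2*(n + 4)*(n + 4)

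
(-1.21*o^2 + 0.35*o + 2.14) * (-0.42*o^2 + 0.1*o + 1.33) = 0.5082*o^4 - 0.268*o^3 - 2.4731*o^2 + 0.6795*o + 2.8462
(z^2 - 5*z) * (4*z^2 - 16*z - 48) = 4*z^4 - 36*z^3 + 32*z^2 + 240*z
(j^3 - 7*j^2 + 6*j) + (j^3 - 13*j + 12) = 2*j^3 - 7*j^2 - 7*j + 12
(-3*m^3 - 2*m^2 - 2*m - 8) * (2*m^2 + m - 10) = -6*m^5 - 7*m^4 + 24*m^3 + 2*m^2 + 12*m + 80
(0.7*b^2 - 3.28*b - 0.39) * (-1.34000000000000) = -0.938*b^2 + 4.3952*b + 0.5226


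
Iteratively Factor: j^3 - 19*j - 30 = (j - 5)*(j^2 + 5*j + 6) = (j - 5)*(j + 3)*(j + 2)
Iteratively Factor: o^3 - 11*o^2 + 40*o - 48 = (o - 3)*(o^2 - 8*o + 16) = (o - 4)*(o - 3)*(o - 4)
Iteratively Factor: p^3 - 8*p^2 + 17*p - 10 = (p - 5)*(p^2 - 3*p + 2) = (p - 5)*(p - 1)*(p - 2)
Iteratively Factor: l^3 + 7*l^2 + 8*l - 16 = (l + 4)*(l^2 + 3*l - 4) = (l - 1)*(l + 4)*(l + 4)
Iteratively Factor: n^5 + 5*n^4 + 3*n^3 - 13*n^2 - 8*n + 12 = (n + 2)*(n^4 + 3*n^3 - 3*n^2 - 7*n + 6) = (n - 1)*(n + 2)*(n^3 + 4*n^2 + n - 6) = (n - 1)*(n + 2)^2*(n^2 + 2*n - 3) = (n - 1)*(n + 2)^2*(n + 3)*(n - 1)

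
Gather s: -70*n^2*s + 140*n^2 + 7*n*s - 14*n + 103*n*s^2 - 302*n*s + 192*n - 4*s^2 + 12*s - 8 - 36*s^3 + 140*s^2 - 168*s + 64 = 140*n^2 + 178*n - 36*s^3 + s^2*(103*n + 136) + s*(-70*n^2 - 295*n - 156) + 56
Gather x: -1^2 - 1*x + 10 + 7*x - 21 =6*x - 12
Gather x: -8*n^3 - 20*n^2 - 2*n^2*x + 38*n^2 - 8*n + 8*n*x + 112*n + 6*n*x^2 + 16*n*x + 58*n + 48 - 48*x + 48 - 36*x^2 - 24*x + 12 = -8*n^3 + 18*n^2 + 162*n + x^2*(6*n - 36) + x*(-2*n^2 + 24*n - 72) + 108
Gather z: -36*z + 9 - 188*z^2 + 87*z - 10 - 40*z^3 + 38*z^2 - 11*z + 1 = -40*z^3 - 150*z^2 + 40*z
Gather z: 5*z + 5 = 5*z + 5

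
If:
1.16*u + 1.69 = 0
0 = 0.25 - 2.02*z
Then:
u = -1.46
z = 0.12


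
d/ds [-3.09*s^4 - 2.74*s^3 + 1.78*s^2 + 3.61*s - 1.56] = -12.36*s^3 - 8.22*s^2 + 3.56*s + 3.61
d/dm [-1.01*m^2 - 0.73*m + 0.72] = -2.02*m - 0.73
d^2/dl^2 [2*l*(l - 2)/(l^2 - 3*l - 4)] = 4*(l^3 + 12*l^2 - 24*l + 40)/(l^6 - 9*l^5 + 15*l^4 + 45*l^3 - 60*l^2 - 144*l - 64)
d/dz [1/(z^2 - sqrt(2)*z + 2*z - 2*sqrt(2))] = (-2*z - 2 + sqrt(2))/(z^2 - sqrt(2)*z + 2*z - 2*sqrt(2))^2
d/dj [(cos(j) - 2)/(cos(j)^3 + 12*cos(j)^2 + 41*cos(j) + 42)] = (-93*cos(j)/2 + 3*cos(2*j) + cos(3*j)/2 - 121)*sin(j)/(cos(j)^3 + 12*cos(j)^2 + 41*cos(j) + 42)^2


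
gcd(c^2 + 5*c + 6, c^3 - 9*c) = c + 3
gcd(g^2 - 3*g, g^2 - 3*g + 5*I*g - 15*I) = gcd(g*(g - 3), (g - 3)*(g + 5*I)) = g - 3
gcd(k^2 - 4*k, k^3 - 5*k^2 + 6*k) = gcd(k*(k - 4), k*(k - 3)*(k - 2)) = k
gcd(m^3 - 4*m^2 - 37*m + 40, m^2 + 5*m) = m + 5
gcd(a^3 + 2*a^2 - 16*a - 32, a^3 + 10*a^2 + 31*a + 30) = a + 2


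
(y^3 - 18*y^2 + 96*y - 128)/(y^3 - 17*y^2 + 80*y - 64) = (y - 2)/(y - 1)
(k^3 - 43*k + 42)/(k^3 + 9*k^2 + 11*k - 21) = (k - 6)/(k + 3)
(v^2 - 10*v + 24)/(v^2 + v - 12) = (v^2 - 10*v + 24)/(v^2 + v - 12)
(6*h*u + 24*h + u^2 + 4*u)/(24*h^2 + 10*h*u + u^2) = (u + 4)/(4*h + u)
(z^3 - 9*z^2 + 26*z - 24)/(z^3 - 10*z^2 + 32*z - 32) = (z - 3)/(z - 4)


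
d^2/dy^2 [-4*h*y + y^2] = 2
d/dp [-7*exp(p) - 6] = -7*exp(p)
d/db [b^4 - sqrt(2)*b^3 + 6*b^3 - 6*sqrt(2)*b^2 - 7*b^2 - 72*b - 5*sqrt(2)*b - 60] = 4*b^3 - 3*sqrt(2)*b^2 + 18*b^2 - 12*sqrt(2)*b - 14*b - 72 - 5*sqrt(2)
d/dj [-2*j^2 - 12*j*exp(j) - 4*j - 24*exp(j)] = -12*j*exp(j) - 4*j - 36*exp(j) - 4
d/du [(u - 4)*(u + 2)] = 2*u - 2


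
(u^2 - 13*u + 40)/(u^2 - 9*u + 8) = (u - 5)/(u - 1)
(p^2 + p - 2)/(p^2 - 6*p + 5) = (p + 2)/(p - 5)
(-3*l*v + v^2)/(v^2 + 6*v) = (-3*l + v)/(v + 6)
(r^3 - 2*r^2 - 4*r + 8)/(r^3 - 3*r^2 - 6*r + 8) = (r^2 - 4*r + 4)/(r^2 - 5*r + 4)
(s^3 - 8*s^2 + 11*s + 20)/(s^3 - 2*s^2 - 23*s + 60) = (s^2 - 4*s - 5)/(s^2 + 2*s - 15)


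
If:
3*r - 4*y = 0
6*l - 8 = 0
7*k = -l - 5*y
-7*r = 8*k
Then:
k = -28/57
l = 4/3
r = 32/57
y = 8/19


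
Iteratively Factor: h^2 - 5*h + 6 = (h - 2)*(h - 3)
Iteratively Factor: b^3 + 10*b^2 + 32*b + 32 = (b + 4)*(b^2 + 6*b + 8) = (b + 4)^2*(b + 2)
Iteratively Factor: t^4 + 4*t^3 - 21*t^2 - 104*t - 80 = (t + 4)*(t^3 - 21*t - 20) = (t - 5)*(t + 4)*(t^2 + 5*t + 4) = (t - 5)*(t + 1)*(t + 4)*(t + 4)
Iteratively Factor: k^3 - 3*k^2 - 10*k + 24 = (k - 4)*(k^2 + k - 6) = (k - 4)*(k + 3)*(k - 2)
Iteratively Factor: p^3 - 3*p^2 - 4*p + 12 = (p - 2)*(p^2 - p - 6) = (p - 2)*(p + 2)*(p - 3)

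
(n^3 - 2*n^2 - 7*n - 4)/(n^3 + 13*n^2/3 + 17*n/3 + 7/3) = 3*(n - 4)/(3*n + 7)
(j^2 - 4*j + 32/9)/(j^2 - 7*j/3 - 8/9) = (3*j - 4)/(3*j + 1)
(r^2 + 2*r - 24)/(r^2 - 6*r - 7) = (-r^2 - 2*r + 24)/(-r^2 + 6*r + 7)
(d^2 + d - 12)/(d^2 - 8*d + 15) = (d + 4)/(d - 5)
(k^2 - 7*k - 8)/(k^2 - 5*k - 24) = (k + 1)/(k + 3)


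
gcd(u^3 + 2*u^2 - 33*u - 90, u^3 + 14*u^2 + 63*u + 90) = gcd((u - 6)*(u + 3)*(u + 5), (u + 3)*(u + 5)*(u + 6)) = u^2 + 8*u + 15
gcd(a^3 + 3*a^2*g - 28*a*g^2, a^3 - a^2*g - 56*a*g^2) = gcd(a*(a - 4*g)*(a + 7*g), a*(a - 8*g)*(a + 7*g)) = a^2 + 7*a*g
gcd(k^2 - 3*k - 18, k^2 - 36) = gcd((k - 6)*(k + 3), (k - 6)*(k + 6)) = k - 6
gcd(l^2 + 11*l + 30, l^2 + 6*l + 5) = l + 5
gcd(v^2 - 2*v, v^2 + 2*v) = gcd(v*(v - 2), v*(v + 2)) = v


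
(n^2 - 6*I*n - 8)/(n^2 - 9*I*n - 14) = (n - 4*I)/(n - 7*I)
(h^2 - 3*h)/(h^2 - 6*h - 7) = h*(3 - h)/(-h^2 + 6*h + 7)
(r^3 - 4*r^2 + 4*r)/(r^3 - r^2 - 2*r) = (r - 2)/(r + 1)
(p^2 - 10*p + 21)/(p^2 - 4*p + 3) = (p - 7)/(p - 1)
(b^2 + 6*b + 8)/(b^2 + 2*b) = (b + 4)/b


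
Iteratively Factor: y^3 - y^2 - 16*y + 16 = (y - 4)*(y^2 + 3*y - 4) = (y - 4)*(y - 1)*(y + 4)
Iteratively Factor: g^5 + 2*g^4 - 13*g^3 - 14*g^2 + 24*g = (g - 3)*(g^4 + 5*g^3 + 2*g^2 - 8*g) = (g - 3)*(g + 2)*(g^3 + 3*g^2 - 4*g) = g*(g - 3)*(g + 2)*(g^2 + 3*g - 4) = g*(g - 3)*(g + 2)*(g + 4)*(g - 1)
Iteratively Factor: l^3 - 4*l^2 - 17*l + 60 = (l - 5)*(l^2 + l - 12) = (l - 5)*(l + 4)*(l - 3)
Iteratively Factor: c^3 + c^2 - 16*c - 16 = (c - 4)*(c^2 + 5*c + 4) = (c - 4)*(c + 4)*(c + 1)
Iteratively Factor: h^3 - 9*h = (h)*(h^2 - 9) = h*(h - 3)*(h + 3)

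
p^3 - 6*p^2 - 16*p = p*(p - 8)*(p + 2)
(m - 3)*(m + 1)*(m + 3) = m^3 + m^2 - 9*m - 9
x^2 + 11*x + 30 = (x + 5)*(x + 6)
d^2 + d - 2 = (d - 1)*(d + 2)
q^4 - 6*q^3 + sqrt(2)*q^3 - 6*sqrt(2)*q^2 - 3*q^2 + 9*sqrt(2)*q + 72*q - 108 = (q - 3)^2*(q - 2*sqrt(2))*(q + 3*sqrt(2))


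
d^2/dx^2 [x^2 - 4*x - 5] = 2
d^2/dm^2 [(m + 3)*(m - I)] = 2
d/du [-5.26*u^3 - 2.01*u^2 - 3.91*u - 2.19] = -15.78*u^2 - 4.02*u - 3.91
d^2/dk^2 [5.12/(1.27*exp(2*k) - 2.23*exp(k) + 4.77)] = ((11.4176 - 26.0096*exp(k))*(1.27*exp(2*k) - 2.23*exp(k) + 4.77) + 5.12*(2.54*exp(k) - 2.23)*(5.08*exp(k) - 4.46)*exp(k))*exp(k)/(1.27*exp(2*k) - 2.23*exp(k) + 4.77)^3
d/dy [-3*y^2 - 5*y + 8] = -6*y - 5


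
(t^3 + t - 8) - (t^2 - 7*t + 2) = t^3 - t^2 + 8*t - 10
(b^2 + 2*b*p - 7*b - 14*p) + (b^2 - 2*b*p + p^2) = 2*b^2 - 7*b + p^2 - 14*p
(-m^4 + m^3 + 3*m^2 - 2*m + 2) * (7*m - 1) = -7*m^5 + 8*m^4 + 20*m^3 - 17*m^2 + 16*m - 2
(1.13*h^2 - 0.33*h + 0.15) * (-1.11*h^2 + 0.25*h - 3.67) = -1.2543*h^4 + 0.6488*h^3 - 4.3961*h^2 + 1.2486*h - 0.5505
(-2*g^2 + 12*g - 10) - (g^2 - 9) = -3*g^2 + 12*g - 1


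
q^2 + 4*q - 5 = (q - 1)*(q + 5)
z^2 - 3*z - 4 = (z - 4)*(z + 1)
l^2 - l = l*(l - 1)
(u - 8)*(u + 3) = u^2 - 5*u - 24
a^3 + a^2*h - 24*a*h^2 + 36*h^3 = (a - 3*h)*(a - 2*h)*(a + 6*h)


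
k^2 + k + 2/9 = (k + 1/3)*(k + 2/3)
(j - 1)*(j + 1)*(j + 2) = j^3 + 2*j^2 - j - 2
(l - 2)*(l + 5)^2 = l^3 + 8*l^2 + 5*l - 50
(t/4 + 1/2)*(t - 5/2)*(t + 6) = t^3/4 + 11*t^2/8 - 2*t - 15/2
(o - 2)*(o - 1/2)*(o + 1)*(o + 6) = o^4 + 9*o^3/2 - 21*o^2/2 - 8*o + 6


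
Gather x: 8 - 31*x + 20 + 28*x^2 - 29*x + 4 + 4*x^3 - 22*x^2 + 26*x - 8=4*x^3 + 6*x^2 - 34*x + 24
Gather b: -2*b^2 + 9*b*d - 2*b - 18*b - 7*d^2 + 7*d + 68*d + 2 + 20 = -2*b^2 + b*(9*d - 20) - 7*d^2 + 75*d + 22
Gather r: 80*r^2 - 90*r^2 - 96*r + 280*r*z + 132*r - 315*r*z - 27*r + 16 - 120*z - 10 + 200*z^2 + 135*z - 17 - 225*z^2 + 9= -10*r^2 + r*(9 - 35*z) - 25*z^2 + 15*z - 2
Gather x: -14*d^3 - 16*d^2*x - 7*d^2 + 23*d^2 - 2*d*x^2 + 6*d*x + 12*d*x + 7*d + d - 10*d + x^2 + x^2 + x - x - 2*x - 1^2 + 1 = -14*d^3 + 16*d^2 - 2*d + x^2*(2 - 2*d) + x*(-16*d^2 + 18*d - 2)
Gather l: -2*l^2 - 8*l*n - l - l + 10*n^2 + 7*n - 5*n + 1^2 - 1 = -2*l^2 + l*(-8*n - 2) + 10*n^2 + 2*n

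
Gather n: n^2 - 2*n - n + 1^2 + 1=n^2 - 3*n + 2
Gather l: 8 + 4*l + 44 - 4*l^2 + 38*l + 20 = -4*l^2 + 42*l + 72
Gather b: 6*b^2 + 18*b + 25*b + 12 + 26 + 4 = 6*b^2 + 43*b + 42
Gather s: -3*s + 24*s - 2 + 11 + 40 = 21*s + 49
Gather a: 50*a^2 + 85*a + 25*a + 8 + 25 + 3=50*a^2 + 110*a + 36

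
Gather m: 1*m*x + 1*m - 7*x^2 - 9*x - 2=m*(x + 1) - 7*x^2 - 9*x - 2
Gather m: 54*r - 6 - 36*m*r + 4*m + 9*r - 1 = m*(4 - 36*r) + 63*r - 7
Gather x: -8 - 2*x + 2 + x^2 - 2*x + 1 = x^2 - 4*x - 5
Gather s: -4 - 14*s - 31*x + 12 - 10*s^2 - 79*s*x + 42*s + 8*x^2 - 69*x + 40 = -10*s^2 + s*(28 - 79*x) + 8*x^2 - 100*x + 48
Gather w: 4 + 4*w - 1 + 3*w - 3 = 7*w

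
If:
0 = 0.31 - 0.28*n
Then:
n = 1.11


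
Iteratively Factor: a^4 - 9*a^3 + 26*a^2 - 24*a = (a)*(a^3 - 9*a^2 + 26*a - 24) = a*(a - 3)*(a^2 - 6*a + 8) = a*(a - 3)*(a - 2)*(a - 4)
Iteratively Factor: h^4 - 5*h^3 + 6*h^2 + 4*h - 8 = (h - 2)*(h^3 - 3*h^2 + 4) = (h - 2)^2*(h^2 - h - 2) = (h - 2)^2*(h + 1)*(h - 2)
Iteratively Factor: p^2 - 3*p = (p)*(p - 3)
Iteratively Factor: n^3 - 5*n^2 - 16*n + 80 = (n - 5)*(n^2 - 16) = (n - 5)*(n - 4)*(n + 4)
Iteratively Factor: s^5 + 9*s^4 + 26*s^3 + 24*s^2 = (s + 3)*(s^4 + 6*s^3 + 8*s^2) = s*(s + 3)*(s^3 + 6*s^2 + 8*s) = s^2*(s + 3)*(s^2 + 6*s + 8) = s^2*(s + 3)*(s + 4)*(s + 2)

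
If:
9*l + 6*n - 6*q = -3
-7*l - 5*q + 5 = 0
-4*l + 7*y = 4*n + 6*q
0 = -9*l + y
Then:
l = 8/79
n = 163/790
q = 339/395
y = 72/79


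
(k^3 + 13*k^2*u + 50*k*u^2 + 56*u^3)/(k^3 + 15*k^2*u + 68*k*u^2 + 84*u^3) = (k + 4*u)/(k + 6*u)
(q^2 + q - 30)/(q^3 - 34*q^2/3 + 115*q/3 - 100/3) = 3*(q + 6)/(3*q^2 - 19*q + 20)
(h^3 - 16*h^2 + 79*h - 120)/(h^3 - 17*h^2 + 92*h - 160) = (h - 3)/(h - 4)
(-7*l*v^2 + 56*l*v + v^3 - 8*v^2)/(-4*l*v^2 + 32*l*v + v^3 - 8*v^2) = (-7*l + v)/(-4*l + v)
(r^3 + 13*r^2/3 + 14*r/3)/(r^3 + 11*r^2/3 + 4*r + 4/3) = r*(3*r + 7)/(3*r^2 + 5*r + 2)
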